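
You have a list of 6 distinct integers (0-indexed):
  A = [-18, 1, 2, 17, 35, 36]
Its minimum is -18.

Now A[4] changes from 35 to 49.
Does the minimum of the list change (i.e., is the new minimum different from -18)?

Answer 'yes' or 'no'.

Old min = -18
Change: A[4] 35 -> 49
Changed element was NOT the min; min changes only if 49 < -18.
New min = -18; changed? no

Answer: no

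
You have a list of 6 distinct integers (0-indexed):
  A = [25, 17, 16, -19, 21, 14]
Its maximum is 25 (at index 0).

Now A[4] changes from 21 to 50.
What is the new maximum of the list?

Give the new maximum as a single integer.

Old max = 25 (at index 0)
Change: A[4] 21 -> 50
Changed element was NOT the old max.
  New max = max(old_max, new_val) = max(25, 50) = 50

Answer: 50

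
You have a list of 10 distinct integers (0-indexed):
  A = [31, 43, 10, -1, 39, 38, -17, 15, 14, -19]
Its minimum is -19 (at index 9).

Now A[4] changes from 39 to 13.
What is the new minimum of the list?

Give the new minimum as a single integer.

Answer: -19

Derivation:
Old min = -19 (at index 9)
Change: A[4] 39 -> 13
Changed element was NOT the old min.
  New min = min(old_min, new_val) = min(-19, 13) = -19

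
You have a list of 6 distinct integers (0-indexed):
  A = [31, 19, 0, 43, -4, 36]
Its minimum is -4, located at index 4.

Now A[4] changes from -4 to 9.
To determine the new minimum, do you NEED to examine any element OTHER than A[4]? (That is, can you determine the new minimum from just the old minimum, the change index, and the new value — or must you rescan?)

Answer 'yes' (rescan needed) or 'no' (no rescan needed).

Answer: yes

Derivation:
Old min = -4 at index 4
Change at index 4: -4 -> 9
Index 4 WAS the min and new value 9 > old min -4. Must rescan other elements to find the new min.
Needs rescan: yes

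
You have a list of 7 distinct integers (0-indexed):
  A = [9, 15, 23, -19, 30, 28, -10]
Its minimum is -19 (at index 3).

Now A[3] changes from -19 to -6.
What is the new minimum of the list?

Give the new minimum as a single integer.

Answer: -10

Derivation:
Old min = -19 (at index 3)
Change: A[3] -19 -> -6
Changed element WAS the min. Need to check: is -6 still <= all others?
  Min of remaining elements: -10
  New min = min(-6, -10) = -10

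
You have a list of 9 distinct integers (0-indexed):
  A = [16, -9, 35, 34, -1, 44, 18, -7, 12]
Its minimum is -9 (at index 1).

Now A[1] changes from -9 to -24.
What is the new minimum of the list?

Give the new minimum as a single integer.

Answer: -24

Derivation:
Old min = -9 (at index 1)
Change: A[1] -9 -> -24
Changed element WAS the min. Need to check: is -24 still <= all others?
  Min of remaining elements: -7
  New min = min(-24, -7) = -24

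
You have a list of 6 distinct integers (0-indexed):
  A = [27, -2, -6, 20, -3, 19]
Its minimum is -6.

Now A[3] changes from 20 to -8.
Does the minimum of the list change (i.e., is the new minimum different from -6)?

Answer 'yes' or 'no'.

Old min = -6
Change: A[3] 20 -> -8
Changed element was NOT the min; min changes only if -8 < -6.
New min = -8; changed? yes

Answer: yes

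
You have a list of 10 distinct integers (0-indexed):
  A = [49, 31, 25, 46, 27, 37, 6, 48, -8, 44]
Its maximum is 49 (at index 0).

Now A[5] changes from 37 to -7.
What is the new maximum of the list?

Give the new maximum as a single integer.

Answer: 49

Derivation:
Old max = 49 (at index 0)
Change: A[5] 37 -> -7
Changed element was NOT the old max.
  New max = max(old_max, new_val) = max(49, -7) = 49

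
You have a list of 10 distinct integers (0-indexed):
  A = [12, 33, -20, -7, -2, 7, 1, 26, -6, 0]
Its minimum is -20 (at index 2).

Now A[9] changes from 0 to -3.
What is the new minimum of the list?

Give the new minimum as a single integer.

Answer: -20

Derivation:
Old min = -20 (at index 2)
Change: A[9] 0 -> -3
Changed element was NOT the old min.
  New min = min(old_min, new_val) = min(-20, -3) = -20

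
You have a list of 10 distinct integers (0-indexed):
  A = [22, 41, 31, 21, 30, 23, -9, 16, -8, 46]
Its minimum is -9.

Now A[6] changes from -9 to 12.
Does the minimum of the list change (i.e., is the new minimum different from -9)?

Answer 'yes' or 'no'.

Answer: yes

Derivation:
Old min = -9
Change: A[6] -9 -> 12
Changed element was the min; new min must be rechecked.
New min = -8; changed? yes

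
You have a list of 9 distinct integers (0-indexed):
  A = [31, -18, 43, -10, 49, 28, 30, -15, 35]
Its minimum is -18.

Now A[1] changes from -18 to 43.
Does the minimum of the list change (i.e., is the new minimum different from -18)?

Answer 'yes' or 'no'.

Old min = -18
Change: A[1] -18 -> 43
Changed element was the min; new min must be rechecked.
New min = -15; changed? yes

Answer: yes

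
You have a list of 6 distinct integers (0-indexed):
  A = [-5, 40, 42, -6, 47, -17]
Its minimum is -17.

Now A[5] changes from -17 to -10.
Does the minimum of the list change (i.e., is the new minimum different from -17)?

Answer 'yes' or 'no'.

Answer: yes

Derivation:
Old min = -17
Change: A[5] -17 -> -10
Changed element was the min; new min must be rechecked.
New min = -10; changed? yes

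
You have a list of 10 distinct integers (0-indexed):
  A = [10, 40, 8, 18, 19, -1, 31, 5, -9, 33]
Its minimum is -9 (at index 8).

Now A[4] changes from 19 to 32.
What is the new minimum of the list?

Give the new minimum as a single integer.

Answer: -9

Derivation:
Old min = -9 (at index 8)
Change: A[4] 19 -> 32
Changed element was NOT the old min.
  New min = min(old_min, new_val) = min(-9, 32) = -9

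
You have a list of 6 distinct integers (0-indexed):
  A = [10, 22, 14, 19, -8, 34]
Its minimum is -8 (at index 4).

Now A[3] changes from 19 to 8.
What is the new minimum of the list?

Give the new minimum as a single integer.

Answer: -8

Derivation:
Old min = -8 (at index 4)
Change: A[3] 19 -> 8
Changed element was NOT the old min.
  New min = min(old_min, new_val) = min(-8, 8) = -8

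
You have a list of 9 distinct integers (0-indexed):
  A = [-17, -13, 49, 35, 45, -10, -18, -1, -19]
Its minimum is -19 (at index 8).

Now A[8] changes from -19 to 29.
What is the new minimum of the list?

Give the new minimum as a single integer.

Answer: -18

Derivation:
Old min = -19 (at index 8)
Change: A[8] -19 -> 29
Changed element WAS the min. Need to check: is 29 still <= all others?
  Min of remaining elements: -18
  New min = min(29, -18) = -18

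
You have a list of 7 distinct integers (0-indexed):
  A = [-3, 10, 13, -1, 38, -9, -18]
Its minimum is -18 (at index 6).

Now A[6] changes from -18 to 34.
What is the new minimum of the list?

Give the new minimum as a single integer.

Answer: -9

Derivation:
Old min = -18 (at index 6)
Change: A[6] -18 -> 34
Changed element WAS the min. Need to check: is 34 still <= all others?
  Min of remaining elements: -9
  New min = min(34, -9) = -9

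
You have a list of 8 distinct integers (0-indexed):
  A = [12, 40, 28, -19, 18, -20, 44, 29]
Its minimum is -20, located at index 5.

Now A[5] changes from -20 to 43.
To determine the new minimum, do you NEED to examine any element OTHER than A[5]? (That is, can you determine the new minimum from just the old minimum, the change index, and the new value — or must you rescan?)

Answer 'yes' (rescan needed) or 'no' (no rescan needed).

Answer: yes

Derivation:
Old min = -20 at index 5
Change at index 5: -20 -> 43
Index 5 WAS the min and new value 43 > old min -20. Must rescan other elements to find the new min.
Needs rescan: yes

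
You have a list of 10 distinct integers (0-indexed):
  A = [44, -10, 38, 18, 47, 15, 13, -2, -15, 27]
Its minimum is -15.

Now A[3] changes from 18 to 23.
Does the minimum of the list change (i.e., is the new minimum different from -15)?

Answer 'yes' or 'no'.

Answer: no

Derivation:
Old min = -15
Change: A[3] 18 -> 23
Changed element was NOT the min; min changes only if 23 < -15.
New min = -15; changed? no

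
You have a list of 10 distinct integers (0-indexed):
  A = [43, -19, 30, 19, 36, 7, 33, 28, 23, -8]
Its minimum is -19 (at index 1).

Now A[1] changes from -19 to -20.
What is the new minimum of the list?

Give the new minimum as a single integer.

Answer: -20

Derivation:
Old min = -19 (at index 1)
Change: A[1] -19 -> -20
Changed element WAS the min. Need to check: is -20 still <= all others?
  Min of remaining elements: -8
  New min = min(-20, -8) = -20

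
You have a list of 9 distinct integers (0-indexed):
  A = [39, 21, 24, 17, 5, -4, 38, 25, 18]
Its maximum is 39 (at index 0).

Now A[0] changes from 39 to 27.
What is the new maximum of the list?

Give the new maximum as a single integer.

Old max = 39 (at index 0)
Change: A[0] 39 -> 27
Changed element WAS the max -> may need rescan.
  Max of remaining elements: 38
  New max = max(27, 38) = 38

Answer: 38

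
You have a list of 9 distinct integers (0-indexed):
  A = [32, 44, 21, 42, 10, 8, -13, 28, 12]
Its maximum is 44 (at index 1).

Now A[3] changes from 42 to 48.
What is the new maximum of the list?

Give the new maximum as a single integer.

Answer: 48

Derivation:
Old max = 44 (at index 1)
Change: A[3] 42 -> 48
Changed element was NOT the old max.
  New max = max(old_max, new_val) = max(44, 48) = 48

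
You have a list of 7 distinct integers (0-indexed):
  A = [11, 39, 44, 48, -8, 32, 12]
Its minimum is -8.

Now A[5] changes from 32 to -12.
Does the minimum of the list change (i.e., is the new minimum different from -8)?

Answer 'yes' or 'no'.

Old min = -8
Change: A[5] 32 -> -12
Changed element was NOT the min; min changes only if -12 < -8.
New min = -12; changed? yes

Answer: yes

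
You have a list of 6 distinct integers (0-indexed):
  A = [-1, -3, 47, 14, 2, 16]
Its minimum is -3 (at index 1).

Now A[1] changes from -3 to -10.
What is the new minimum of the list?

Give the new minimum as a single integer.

Old min = -3 (at index 1)
Change: A[1] -3 -> -10
Changed element WAS the min. Need to check: is -10 still <= all others?
  Min of remaining elements: -1
  New min = min(-10, -1) = -10

Answer: -10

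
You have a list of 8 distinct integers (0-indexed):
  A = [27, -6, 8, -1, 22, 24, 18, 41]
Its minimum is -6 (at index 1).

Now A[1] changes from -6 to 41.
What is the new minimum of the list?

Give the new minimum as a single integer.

Old min = -6 (at index 1)
Change: A[1] -6 -> 41
Changed element WAS the min. Need to check: is 41 still <= all others?
  Min of remaining elements: -1
  New min = min(41, -1) = -1

Answer: -1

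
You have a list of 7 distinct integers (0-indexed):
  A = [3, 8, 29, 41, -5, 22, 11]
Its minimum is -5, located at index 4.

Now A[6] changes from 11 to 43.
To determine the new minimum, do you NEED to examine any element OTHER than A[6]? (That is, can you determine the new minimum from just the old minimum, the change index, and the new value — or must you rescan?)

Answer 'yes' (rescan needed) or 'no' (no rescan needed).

Answer: no

Derivation:
Old min = -5 at index 4
Change at index 6: 11 -> 43
Index 6 was NOT the min. New min = min(-5, 43). No rescan of other elements needed.
Needs rescan: no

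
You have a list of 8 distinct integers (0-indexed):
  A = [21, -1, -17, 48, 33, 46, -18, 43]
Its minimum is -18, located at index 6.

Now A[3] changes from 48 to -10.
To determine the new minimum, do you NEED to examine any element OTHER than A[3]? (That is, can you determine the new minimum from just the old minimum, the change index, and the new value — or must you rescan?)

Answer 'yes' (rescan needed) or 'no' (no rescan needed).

Old min = -18 at index 6
Change at index 3: 48 -> -10
Index 3 was NOT the min. New min = min(-18, -10). No rescan of other elements needed.
Needs rescan: no

Answer: no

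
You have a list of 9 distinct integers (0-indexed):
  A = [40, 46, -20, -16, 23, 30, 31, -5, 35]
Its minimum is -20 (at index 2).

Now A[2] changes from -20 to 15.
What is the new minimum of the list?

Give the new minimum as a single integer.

Old min = -20 (at index 2)
Change: A[2] -20 -> 15
Changed element WAS the min. Need to check: is 15 still <= all others?
  Min of remaining elements: -16
  New min = min(15, -16) = -16

Answer: -16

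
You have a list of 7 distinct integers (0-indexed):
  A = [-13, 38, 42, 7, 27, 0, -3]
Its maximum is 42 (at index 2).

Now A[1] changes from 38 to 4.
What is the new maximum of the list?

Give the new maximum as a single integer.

Old max = 42 (at index 2)
Change: A[1] 38 -> 4
Changed element was NOT the old max.
  New max = max(old_max, new_val) = max(42, 4) = 42

Answer: 42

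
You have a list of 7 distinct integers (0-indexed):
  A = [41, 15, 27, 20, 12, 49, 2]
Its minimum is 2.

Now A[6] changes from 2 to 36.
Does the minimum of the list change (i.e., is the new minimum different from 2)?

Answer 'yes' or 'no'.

Answer: yes

Derivation:
Old min = 2
Change: A[6] 2 -> 36
Changed element was the min; new min must be rechecked.
New min = 12; changed? yes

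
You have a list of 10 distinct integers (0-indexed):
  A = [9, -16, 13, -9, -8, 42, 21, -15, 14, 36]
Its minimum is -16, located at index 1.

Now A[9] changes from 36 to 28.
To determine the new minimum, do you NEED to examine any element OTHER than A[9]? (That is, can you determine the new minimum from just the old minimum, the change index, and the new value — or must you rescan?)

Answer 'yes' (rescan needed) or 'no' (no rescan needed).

Old min = -16 at index 1
Change at index 9: 36 -> 28
Index 9 was NOT the min. New min = min(-16, 28). No rescan of other elements needed.
Needs rescan: no

Answer: no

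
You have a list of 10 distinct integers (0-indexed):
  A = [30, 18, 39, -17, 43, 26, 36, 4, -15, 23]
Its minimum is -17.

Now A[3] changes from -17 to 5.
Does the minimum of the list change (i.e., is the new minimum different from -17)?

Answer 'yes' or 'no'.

Answer: yes

Derivation:
Old min = -17
Change: A[3] -17 -> 5
Changed element was the min; new min must be rechecked.
New min = -15; changed? yes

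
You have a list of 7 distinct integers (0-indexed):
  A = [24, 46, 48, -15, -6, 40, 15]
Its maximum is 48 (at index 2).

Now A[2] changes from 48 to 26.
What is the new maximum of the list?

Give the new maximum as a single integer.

Old max = 48 (at index 2)
Change: A[2] 48 -> 26
Changed element WAS the max -> may need rescan.
  Max of remaining elements: 46
  New max = max(26, 46) = 46

Answer: 46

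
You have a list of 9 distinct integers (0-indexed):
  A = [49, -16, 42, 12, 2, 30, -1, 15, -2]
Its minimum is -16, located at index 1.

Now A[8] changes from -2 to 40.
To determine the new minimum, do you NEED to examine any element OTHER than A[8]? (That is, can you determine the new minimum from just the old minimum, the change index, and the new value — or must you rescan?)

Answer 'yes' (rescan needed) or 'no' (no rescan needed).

Answer: no

Derivation:
Old min = -16 at index 1
Change at index 8: -2 -> 40
Index 8 was NOT the min. New min = min(-16, 40). No rescan of other elements needed.
Needs rescan: no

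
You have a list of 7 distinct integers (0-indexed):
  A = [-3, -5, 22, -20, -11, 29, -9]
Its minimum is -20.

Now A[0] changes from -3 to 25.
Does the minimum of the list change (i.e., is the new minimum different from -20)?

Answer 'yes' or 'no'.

Old min = -20
Change: A[0] -3 -> 25
Changed element was NOT the min; min changes only if 25 < -20.
New min = -20; changed? no

Answer: no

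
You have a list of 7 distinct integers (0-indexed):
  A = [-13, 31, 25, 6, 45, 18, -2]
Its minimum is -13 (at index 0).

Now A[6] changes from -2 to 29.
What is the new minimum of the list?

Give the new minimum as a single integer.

Old min = -13 (at index 0)
Change: A[6] -2 -> 29
Changed element was NOT the old min.
  New min = min(old_min, new_val) = min(-13, 29) = -13

Answer: -13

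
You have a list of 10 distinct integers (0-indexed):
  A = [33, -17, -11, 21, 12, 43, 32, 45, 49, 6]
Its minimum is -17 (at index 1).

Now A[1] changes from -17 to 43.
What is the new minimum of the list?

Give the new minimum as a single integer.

Answer: -11

Derivation:
Old min = -17 (at index 1)
Change: A[1] -17 -> 43
Changed element WAS the min. Need to check: is 43 still <= all others?
  Min of remaining elements: -11
  New min = min(43, -11) = -11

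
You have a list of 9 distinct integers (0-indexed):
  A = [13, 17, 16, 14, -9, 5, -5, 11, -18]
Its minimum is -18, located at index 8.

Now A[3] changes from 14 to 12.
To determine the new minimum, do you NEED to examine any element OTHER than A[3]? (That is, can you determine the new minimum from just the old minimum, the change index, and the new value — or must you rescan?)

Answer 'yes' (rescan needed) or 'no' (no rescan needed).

Answer: no

Derivation:
Old min = -18 at index 8
Change at index 3: 14 -> 12
Index 3 was NOT the min. New min = min(-18, 12). No rescan of other elements needed.
Needs rescan: no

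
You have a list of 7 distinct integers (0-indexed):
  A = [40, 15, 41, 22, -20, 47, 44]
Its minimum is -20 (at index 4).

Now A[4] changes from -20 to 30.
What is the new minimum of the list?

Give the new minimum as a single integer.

Answer: 15

Derivation:
Old min = -20 (at index 4)
Change: A[4] -20 -> 30
Changed element WAS the min. Need to check: is 30 still <= all others?
  Min of remaining elements: 15
  New min = min(30, 15) = 15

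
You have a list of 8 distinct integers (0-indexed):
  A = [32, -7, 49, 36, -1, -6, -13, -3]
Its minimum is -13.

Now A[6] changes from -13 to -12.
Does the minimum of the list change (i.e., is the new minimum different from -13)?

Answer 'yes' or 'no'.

Answer: yes

Derivation:
Old min = -13
Change: A[6] -13 -> -12
Changed element was the min; new min must be rechecked.
New min = -12; changed? yes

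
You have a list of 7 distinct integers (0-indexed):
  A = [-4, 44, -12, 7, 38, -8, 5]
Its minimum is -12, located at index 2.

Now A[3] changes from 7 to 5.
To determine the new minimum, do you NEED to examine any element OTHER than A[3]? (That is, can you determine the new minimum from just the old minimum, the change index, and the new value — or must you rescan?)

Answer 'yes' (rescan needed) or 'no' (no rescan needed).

Answer: no

Derivation:
Old min = -12 at index 2
Change at index 3: 7 -> 5
Index 3 was NOT the min. New min = min(-12, 5). No rescan of other elements needed.
Needs rescan: no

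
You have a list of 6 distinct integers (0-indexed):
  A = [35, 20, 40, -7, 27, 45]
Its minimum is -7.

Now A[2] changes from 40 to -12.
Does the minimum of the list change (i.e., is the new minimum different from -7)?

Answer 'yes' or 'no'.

Old min = -7
Change: A[2] 40 -> -12
Changed element was NOT the min; min changes only if -12 < -7.
New min = -12; changed? yes

Answer: yes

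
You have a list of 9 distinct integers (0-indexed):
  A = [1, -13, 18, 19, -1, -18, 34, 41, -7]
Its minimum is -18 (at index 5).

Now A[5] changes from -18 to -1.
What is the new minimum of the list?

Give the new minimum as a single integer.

Answer: -13

Derivation:
Old min = -18 (at index 5)
Change: A[5] -18 -> -1
Changed element WAS the min. Need to check: is -1 still <= all others?
  Min of remaining elements: -13
  New min = min(-1, -13) = -13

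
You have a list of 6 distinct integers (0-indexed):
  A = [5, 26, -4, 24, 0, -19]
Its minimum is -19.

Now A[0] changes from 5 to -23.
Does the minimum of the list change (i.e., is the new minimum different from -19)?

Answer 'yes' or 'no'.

Answer: yes

Derivation:
Old min = -19
Change: A[0] 5 -> -23
Changed element was NOT the min; min changes only if -23 < -19.
New min = -23; changed? yes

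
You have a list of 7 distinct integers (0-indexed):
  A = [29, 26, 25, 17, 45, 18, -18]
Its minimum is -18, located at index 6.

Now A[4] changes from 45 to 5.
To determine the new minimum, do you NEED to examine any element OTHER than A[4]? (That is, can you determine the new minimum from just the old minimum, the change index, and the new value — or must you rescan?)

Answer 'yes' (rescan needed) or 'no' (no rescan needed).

Old min = -18 at index 6
Change at index 4: 45 -> 5
Index 4 was NOT the min. New min = min(-18, 5). No rescan of other elements needed.
Needs rescan: no

Answer: no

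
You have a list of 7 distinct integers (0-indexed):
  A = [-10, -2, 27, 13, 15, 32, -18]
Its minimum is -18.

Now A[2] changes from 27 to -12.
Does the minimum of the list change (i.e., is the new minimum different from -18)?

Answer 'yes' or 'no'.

Old min = -18
Change: A[2] 27 -> -12
Changed element was NOT the min; min changes only if -12 < -18.
New min = -18; changed? no

Answer: no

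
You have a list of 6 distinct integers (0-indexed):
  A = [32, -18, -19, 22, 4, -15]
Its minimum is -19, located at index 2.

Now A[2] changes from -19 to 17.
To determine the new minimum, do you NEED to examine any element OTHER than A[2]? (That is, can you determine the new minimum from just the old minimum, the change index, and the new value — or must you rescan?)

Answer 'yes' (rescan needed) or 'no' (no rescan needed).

Old min = -19 at index 2
Change at index 2: -19 -> 17
Index 2 WAS the min and new value 17 > old min -19. Must rescan other elements to find the new min.
Needs rescan: yes

Answer: yes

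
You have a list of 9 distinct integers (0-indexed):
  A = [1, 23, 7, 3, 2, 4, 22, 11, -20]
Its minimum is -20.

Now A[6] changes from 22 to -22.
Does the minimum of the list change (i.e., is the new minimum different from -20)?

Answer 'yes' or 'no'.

Answer: yes

Derivation:
Old min = -20
Change: A[6] 22 -> -22
Changed element was NOT the min; min changes only if -22 < -20.
New min = -22; changed? yes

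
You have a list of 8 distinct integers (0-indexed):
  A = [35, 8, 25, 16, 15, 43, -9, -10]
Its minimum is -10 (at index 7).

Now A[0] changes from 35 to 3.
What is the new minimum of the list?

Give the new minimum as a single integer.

Old min = -10 (at index 7)
Change: A[0] 35 -> 3
Changed element was NOT the old min.
  New min = min(old_min, new_val) = min(-10, 3) = -10

Answer: -10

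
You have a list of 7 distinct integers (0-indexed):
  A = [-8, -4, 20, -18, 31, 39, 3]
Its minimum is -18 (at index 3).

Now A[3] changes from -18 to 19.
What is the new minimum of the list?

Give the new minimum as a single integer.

Old min = -18 (at index 3)
Change: A[3] -18 -> 19
Changed element WAS the min. Need to check: is 19 still <= all others?
  Min of remaining elements: -8
  New min = min(19, -8) = -8

Answer: -8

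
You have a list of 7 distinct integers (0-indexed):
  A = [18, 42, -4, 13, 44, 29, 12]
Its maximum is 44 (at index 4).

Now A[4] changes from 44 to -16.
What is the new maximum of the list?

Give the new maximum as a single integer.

Answer: 42

Derivation:
Old max = 44 (at index 4)
Change: A[4] 44 -> -16
Changed element WAS the max -> may need rescan.
  Max of remaining elements: 42
  New max = max(-16, 42) = 42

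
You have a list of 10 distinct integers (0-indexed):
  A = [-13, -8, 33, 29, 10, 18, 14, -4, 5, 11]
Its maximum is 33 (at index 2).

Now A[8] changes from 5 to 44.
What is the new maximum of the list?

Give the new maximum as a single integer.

Answer: 44

Derivation:
Old max = 33 (at index 2)
Change: A[8] 5 -> 44
Changed element was NOT the old max.
  New max = max(old_max, new_val) = max(33, 44) = 44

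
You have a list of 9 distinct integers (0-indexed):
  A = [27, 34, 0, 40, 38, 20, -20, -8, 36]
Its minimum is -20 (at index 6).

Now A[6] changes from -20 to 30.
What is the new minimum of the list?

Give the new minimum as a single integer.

Old min = -20 (at index 6)
Change: A[6] -20 -> 30
Changed element WAS the min. Need to check: is 30 still <= all others?
  Min of remaining elements: -8
  New min = min(30, -8) = -8

Answer: -8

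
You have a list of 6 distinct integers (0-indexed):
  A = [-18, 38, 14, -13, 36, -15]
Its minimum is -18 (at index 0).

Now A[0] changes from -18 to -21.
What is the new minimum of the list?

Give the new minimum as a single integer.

Old min = -18 (at index 0)
Change: A[0] -18 -> -21
Changed element WAS the min. Need to check: is -21 still <= all others?
  Min of remaining elements: -15
  New min = min(-21, -15) = -21

Answer: -21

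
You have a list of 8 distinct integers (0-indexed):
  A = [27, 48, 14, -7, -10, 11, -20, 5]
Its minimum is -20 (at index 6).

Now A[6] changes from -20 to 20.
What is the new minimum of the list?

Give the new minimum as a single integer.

Old min = -20 (at index 6)
Change: A[6] -20 -> 20
Changed element WAS the min. Need to check: is 20 still <= all others?
  Min of remaining elements: -10
  New min = min(20, -10) = -10

Answer: -10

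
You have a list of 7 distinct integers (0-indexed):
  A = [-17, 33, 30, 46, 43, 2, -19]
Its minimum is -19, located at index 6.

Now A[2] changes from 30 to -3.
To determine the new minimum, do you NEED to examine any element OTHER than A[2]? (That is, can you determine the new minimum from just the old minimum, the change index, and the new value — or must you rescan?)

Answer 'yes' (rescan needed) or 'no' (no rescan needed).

Answer: no

Derivation:
Old min = -19 at index 6
Change at index 2: 30 -> -3
Index 2 was NOT the min. New min = min(-19, -3). No rescan of other elements needed.
Needs rescan: no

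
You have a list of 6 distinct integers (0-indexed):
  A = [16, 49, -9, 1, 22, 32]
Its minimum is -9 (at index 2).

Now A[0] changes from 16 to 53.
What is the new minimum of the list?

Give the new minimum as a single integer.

Old min = -9 (at index 2)
Change: A[0] 16 -> 53
Changed element was NOT the old min.
  New min = min(old_min, new_val) = min(-9, 53) = -9

Answer: -9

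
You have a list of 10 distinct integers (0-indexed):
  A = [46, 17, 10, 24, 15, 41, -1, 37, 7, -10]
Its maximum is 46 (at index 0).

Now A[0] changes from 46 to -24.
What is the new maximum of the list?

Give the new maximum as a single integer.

Answer: 41

Derivation:
Old max = 46 (at index 0)
Change: A[0] 46 -> -24
Changed element WAS the max -> may need rescan.
  Max of remaining elements: 41
  New max = max(-24, 41) = 41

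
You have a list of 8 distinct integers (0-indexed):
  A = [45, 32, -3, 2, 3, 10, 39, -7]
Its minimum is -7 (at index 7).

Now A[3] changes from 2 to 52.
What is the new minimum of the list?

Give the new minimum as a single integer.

Answer: -7

Derivation:
Old min = -7 (at index 7)
Change: A[3] 2 -> 52
Changed element was NOT the old min.
  New min = min(old_min, new_val) = min(-7, 52) = -7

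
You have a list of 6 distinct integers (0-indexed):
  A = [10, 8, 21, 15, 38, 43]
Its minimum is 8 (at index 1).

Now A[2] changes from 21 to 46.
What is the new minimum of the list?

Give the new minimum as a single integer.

Answer: 8

Derivation:
Old min = 8 (at index 1)
Change: A[2] 21 -> 46
Changed element was NOT the old min.
  New min = min(old_min, new_val) = min(8, 46) = 8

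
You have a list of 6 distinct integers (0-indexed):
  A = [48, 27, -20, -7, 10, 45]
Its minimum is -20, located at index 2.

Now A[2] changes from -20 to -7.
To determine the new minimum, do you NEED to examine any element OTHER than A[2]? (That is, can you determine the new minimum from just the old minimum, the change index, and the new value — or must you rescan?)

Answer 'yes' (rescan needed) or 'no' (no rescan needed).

Old min = -20 at index 2
Change at index 2: -20 -> -7
Index 2 WAS the min and new value -7 > old min -20. Must rescan other elements to find the new min.
Needs rescan: yes

Answer: yes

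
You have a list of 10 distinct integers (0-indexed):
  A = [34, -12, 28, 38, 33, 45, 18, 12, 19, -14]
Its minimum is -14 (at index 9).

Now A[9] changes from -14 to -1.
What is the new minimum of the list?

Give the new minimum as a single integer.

Old min = -14 (at index 9)
Change: A[9] -14 -> -1
Changed element WAS the min. Need to check: is -1 still <= all others?
  Min of remaining elements: -12
  New min = min(-1, -12) = -12

Answer: -12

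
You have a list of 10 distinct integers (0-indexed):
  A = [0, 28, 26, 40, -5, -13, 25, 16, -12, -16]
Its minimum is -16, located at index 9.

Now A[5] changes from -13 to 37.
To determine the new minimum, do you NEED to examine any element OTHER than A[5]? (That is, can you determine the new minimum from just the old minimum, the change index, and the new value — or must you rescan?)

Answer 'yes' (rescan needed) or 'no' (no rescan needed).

Answer: no

Derivation:
Old min = -16 at index 9
Change at index 5: -13 -> 37
Index 5 was NOT the min. New min = min(-16, 37). No rescan of other elements needed.
Needs rescan: no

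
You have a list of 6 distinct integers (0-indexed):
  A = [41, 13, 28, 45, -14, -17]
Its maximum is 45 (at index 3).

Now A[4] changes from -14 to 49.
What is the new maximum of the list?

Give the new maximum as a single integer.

Answer: 49

Derivation:
Old max = 45 (at index 3)
Change: A[4] -14 -> 49
Changed element was NOT the old max.
  New max = max(old_max, new_val) = max(45, 49) = 49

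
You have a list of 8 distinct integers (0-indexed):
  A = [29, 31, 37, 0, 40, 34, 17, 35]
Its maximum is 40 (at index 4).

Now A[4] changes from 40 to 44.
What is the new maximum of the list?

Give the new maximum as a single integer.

Answer: 44

Derivation:
Old max = 40 (at index 4)
Change: A[4] 40 -> 44
Changed element WAS the max -> may need rescan.
  Max of remaining elements: 37
  New max = max(44, 37) = 44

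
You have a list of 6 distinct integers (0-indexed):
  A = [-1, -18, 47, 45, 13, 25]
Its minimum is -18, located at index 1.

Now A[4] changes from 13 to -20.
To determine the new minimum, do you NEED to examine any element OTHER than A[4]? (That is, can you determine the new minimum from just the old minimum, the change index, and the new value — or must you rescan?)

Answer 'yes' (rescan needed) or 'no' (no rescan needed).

Answer: no

Derivation:
Old min = -18 at index 1
Change at index 4: 13 -> -20
Index 4 was NOT the min. New min = min(-18, -20). No rescan of other elements needed.
Needs rescan: no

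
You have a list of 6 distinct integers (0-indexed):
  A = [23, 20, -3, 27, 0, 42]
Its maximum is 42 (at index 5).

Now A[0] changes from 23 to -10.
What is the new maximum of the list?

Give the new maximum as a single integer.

Old max = 42 (at index 5)
Change: A[0] 23 -> -10
Changed element was NOT the old max.
  New max = max(old_max, new_val) = max(42, -10) = 42

Answer: 42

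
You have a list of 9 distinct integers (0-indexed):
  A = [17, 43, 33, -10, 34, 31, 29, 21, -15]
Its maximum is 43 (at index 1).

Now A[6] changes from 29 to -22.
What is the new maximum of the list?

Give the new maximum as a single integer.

Old max = 43 (at index 1)
Change: A[6] 29 -> -22
Changed element was NOT the old max.
  New max = max(old_max, new_val) = max(43, -22) = 43

Answer: 43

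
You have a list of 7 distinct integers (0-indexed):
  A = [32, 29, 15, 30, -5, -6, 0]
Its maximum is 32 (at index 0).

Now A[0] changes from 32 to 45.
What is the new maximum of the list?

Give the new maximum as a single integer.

Old max = 32 (at index 0)
Change: A[0] 32 -> 45
Changed element WAS the max -> may need rescan.
  Max of remaining elements: 30
  New max = max(45, 30) = 45

Answer: 45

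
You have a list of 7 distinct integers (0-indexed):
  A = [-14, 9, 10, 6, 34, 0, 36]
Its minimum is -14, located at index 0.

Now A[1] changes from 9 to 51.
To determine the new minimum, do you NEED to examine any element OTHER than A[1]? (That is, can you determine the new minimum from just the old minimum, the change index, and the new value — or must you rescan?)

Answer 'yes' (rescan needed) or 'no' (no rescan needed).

Old min = -14 at index 0
Change at index 1: 9 -> 51
Index 1 was NOT the min. New min = min(-14, 51). No rescan of other elements needed.
Needs rescan: no

Answer: no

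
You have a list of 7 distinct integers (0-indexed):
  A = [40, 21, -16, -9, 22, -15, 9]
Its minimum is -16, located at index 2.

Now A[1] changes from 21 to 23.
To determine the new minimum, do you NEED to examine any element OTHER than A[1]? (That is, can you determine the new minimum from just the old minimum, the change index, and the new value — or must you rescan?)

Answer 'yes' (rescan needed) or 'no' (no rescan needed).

Old min = -16 at index 2
Change at index 1: 21 -> 23
Index 1 was NOT the min. New min = min(-16, 23). No rescan of other elements needed.
Needs rescan: no

Answer: no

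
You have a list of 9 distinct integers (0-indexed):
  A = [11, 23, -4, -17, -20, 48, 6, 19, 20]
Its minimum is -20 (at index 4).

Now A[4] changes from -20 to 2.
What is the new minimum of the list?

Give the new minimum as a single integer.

Answer: -17

Derivation:
Old min = -20 (at index 4)
Change: A[4] -20 -> 2
Changed element WAS the min. Need to check: is 2 still <= all others?
  Min of remaining elements: -17
  New min = min(2, -17) = -17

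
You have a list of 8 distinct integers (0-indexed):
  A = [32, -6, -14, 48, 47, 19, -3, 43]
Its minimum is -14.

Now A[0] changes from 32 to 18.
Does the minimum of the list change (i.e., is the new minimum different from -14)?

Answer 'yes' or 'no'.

Answer: no

Derivation:
Old min = -14
Change: A[0] 32 -> 18
Changed element was NOT the min; min changes only if 18 < -14.
New min = -14; changed? no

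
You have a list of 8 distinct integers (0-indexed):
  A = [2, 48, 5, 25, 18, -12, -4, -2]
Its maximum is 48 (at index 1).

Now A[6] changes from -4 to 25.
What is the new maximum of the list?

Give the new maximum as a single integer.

Answer: 48

Derivation:
Old max = 48 (at index 1)
Change: A[6] -4 -> 25
Changed element was NOT the old max.
  New max = max(old_max, new_val) = max(48, 25) = 48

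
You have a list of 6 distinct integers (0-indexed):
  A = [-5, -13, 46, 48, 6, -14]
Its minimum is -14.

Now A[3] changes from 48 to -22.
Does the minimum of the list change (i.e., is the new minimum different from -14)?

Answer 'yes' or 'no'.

Old min = -14
Change: A[3] 48 -> -22
Changed element was NOT the min; min changes only if -22 < -14.
New min = -22; changed? yes

Answer: yes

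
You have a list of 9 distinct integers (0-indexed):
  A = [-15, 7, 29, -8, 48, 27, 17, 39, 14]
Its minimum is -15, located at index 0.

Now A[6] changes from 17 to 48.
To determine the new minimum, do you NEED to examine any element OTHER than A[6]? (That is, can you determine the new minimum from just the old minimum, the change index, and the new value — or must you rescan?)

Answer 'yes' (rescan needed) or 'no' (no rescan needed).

Old min = -15 at index 0
Change at index 6: 17 -> 48
Index 6 was NOT the min. New min = min(-15, 48). No rescan of other elements needed.
Needs rescan: no

Answer: no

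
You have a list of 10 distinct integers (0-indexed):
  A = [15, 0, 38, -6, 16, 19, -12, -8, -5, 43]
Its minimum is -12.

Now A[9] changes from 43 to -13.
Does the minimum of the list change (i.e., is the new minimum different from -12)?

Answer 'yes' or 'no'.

Old min = -12
Change: A[9] 43 -> -13
Changed element was NOT the min; min changes only if -13 < -12.
New min = -13; changed? yes

Answer: yes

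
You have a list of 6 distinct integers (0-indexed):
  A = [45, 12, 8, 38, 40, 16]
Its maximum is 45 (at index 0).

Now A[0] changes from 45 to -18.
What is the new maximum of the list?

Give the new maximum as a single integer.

Old max = 45 (at index 0)
Change: A[0] 45 -> -18
Changed element WAS the max -> may need rescan.
  Max of remaining elements: 40
  New max = max(-18, 40) = 40

Answer: 40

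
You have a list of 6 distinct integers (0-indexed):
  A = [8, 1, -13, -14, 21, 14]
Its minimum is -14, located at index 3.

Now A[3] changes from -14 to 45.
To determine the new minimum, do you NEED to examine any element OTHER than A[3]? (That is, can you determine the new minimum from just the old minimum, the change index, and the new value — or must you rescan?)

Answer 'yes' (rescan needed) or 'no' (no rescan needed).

Old min = -14 at index 3
Change at index 3: -14 -> 45
Index 3 WAS the min and new value 45 > old min -14. Must rescan other elements to find the new min.
Needs rescan: yes

Answer: yes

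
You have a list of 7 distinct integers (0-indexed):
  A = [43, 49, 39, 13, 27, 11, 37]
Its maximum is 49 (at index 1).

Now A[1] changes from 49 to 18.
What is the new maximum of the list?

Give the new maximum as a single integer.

Old max = 49 (at index 1)
Change: A[1] 49 -> 18
Changed element WAS the max -> may need rescan.
  Max of remaining elements: 43
  New max = max(18, 43) = 43

Answer: 43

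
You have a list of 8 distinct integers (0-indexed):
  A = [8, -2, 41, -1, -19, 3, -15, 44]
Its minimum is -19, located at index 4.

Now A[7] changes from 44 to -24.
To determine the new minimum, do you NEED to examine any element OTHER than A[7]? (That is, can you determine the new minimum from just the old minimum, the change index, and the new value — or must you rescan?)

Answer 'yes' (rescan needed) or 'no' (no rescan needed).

Answer: no

Derivation:
Old min = -19 at index 4
Change at index 7: 44 -> -24
Index 7 was NOT the min. New min = min(-19, -24). No rescan of other elements needed.
Needs rescan: no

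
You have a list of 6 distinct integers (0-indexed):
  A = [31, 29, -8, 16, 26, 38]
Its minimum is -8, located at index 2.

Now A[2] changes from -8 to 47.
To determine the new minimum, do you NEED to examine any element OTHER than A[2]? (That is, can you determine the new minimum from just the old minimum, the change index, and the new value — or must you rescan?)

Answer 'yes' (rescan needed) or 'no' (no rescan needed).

Old min = -8 at index 2
Change at index 2: -8 -> 47
Index 2 WAS the min and new value 47 > old min -8. Must rescan other elements to find the new min.
Needs rescan: yes

Answer: yes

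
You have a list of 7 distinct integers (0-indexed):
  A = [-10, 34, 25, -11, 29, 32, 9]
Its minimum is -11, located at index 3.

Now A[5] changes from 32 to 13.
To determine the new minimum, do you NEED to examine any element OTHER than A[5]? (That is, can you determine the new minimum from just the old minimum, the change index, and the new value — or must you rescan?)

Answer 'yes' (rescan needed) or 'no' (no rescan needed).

Old min = -11 at index 3
Change at index 5: 32 -> 13
Index 5 was NOT the min. New min = min(-11, 13). No rescan of other elements needed.
Needs rescan: no

Answer: no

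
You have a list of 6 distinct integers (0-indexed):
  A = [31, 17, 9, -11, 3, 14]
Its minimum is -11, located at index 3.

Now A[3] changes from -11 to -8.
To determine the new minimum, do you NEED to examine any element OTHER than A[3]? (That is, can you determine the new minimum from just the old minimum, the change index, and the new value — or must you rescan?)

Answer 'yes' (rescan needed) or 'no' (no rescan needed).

Old min = -11 at index 3
Change at index 3: -11 -> -8
Index 3 WAS the min and new value -8 > old min -11. Must rescan other elements to find the new min.
Needs rescan: yes

Answer: yes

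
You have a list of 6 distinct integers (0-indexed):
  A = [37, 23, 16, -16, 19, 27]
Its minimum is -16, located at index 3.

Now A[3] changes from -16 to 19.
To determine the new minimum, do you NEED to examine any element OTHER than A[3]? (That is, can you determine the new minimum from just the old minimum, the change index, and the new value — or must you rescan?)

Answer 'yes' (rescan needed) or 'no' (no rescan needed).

Answer: yes

Derivation:
Old min = -16 at index 3
Change at index 3: -16 -> 19
Index 3 WAS the min and new value 19 > old min -16. Must rescan other elements to find the new min.
Needs rescan: yes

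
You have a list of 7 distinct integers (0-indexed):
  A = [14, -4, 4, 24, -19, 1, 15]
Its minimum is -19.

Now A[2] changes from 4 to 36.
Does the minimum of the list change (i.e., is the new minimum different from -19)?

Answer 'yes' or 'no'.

Old min = -19
Change: A[2] 4 -> 36
Changed element was NOT the min; min changes only if 36 < -19.
New min = -19; changed? no

Answer: no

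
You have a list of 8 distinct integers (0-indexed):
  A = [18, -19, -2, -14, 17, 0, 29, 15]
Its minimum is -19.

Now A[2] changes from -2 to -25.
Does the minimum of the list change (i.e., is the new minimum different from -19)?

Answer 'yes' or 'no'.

Old min = -19
Change: A[2] -2 -> -25
Changed element was NOT the min; min changes only if -25 < -19.
New min = -25; changed? yes

Answer: yes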